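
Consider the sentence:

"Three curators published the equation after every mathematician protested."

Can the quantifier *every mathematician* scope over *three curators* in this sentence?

*every mathematician* is embedded in the adjunct clause *after every mathematician protested*.
Adverbial clauses are not L-marked, so they are barriers for QR — the quantifier cannot escape the adjunct.
There is no licit LF on which *every mathematician* c-commands *three curators*.

No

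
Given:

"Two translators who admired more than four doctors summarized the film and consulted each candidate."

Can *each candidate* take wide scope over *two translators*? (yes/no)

No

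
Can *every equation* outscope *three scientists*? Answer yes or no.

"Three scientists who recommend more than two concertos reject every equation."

Yes

Although the sentence contains a relative clause (*who recommend more than two concertos*), *every equation* is outside it, in the matrix VP.
QR within a single clause is free, so the lower quantifier may take scope over the higher one.
Both orderings are possible: *three scientists* > *every equation* and *every equation* > *three scientists*.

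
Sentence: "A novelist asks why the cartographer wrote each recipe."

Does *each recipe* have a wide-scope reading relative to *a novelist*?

No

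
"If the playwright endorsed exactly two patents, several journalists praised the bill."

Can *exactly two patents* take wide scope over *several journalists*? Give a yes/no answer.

No

*exactly two patents* occurs within the adjunct clause *if the playwright endorsed exactly two patents*.
Adverbial clauses are not L-marked, so they are barriers for QR — the quantifier cannot escape the adjunct.
There is no licit LF on which *exactly two patents* c-commands *several journalists*.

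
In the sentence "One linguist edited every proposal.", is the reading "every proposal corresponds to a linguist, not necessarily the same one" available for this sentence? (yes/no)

Yes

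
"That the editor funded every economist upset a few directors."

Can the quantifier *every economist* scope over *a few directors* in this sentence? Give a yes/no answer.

No

*every economist* is embedded in the sentential subject *that the editor funded every economist*.
Subjects — clausal subjects included — are islands for extraction, and QR is no exception.
There is no licit LF on which *every economist* c-commands *a few directors*.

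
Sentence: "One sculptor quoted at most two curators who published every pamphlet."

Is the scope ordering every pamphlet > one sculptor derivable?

No

The DP *every pamphlet* is contained in the relative clause *who published every pamphlet* modifying *at most two curators*.
Relative clauses block scope extraction: QR cannot target a position outside the modified NP.
Hence only narrow scope for *every pamphlet* (under *one sculptor*) survives.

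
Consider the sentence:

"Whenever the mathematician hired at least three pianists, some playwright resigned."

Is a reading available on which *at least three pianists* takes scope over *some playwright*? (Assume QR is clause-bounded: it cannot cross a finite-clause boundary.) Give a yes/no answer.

*at least three pianists* is embedded in the adjunct clause *whenever the mathematician hired at least three pianists*.
The adjunct-island constraint bars QR out of an adverbial clause.
*at least three pianists* is confined to the island and cannot take scope over *some playwright*.

No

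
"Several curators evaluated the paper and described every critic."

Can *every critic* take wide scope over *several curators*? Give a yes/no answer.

No

*every critic* occurs within one conjunct of the coordinate structure (*described every critic*).
QR out of a conjunct would have to apply non-ATB, which the CSC forbids.
Hence only narrow scope for *every critic* (under *several curators*) survives.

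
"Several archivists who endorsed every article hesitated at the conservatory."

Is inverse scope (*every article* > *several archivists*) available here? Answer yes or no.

No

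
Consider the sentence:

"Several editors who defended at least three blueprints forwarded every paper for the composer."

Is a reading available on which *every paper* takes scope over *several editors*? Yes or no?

Although the sentence contains a relative clause (*who defended at least three blueprints*), *every paper* is outside it, in the matrix VP.
Ordinary QR to a clause-peripheral position gives the wide-scope LF for the lower DP.
The sentence is scopally ambiguous between *several editors* > *every paper* and *every paper* > *several editors*.

Yes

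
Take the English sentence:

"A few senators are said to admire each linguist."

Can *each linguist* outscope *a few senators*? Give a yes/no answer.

Yes

Infinitival complements of raising predicates do not block QR; *each linguist* and *a few senators* are effectively clausemates.
Ordinary QR to a clause-peripheral position gives the wide-scope LF for the lower DP.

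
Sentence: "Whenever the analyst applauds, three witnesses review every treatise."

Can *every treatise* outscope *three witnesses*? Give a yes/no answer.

Yes

Neither queried DP is inside the adjunct, so the adjunct-island constraint does not apply.
With no island boundary between them, the object can take inverse scope over the subject via ordinary QR within the clause.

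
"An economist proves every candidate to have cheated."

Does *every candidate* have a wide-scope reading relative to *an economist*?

This is an ECM construction: *every candidate* is the infinitival subject, Case-marked by the matrix verb, and the infinitive is transparent for QR.
Ordinary QR to a clause-peripheral position gives the wide-scope LF for the lower DP.

Yes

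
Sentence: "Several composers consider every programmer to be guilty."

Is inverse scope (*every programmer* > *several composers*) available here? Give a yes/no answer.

*every programmer* is an ECM subject; ECM complements are not islands, and the embedded quantifier may take matrix scope.
Clause-internal QR can adjoin the lower DP above the subject, yielding the inverse reading.

Yes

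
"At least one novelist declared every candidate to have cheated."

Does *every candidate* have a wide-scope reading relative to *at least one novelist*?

Yes

ECM infinitives lack a CP barrier, so *every candidate* can QR over the matrix subject *at least one novelist*.
QR within a single clause is free, so the lower quantifier may take scope over the higher one.
Both orderings are possible: *at least one novelist* > *every candidate* and *every candidate* > *at least one novelist*.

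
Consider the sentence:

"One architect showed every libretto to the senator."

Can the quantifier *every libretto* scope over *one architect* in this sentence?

Both DPs are arguments of the same predicate; there is no clause or island boundary between them.
Ordinary QR to a clause-peripheral position gives the wide-scope LF for the lower DP.
The sentence is scopally ambiguous between *one architect* > *every libretto* and *every libretto* > *one architect*.

Yes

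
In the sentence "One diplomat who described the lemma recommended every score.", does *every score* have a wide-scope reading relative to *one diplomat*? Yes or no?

Yes

The RC *who described the lemma* is an island, but *every score* is not inside it — it is the matrix object, a clausemate of *one diplomat*.
Nothing blocks QR of the lower DP to a position above the higher one, so inverse scope is available.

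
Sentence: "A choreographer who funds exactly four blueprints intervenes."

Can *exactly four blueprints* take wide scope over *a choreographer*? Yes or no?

No

The DP *exactly four blueprints* is contained in the relative clause *who funds exactly four blueprints*.
The relative clause forms an island for QR, so the quantifier is confined to the head noun's restrictor.
*exactly four blueprints* > *a choreographer* would require crossing that boundary, which is illicit.
(Only the surface reading survives: one fixed choreographer with respect to all the relevant blueprints.)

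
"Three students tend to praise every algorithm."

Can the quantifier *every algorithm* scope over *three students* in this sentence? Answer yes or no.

Yes

*every algorithm* is the object of the infinitival complement of a raising predicate; raising infinitives are transparent for QR, so the two DPs are in effect clausemates.
Clause-internal QR can adjoin the lower DP above the subject, yielding the inverse reading.
The sentence is scopally ambiguous between *three students* > *every algorithm* and *every algorithm* > *three students*.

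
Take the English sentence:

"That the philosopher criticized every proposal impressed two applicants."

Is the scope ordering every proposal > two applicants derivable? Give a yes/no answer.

No

Structurally, *every proposal* is inside the sentential subject *that the philosopher criticized every proposal*.
Subjects — clausal subjects included — are islands for extraction, and QR is no exception.
The ordering *every proposal* > *two applicants* is therefore underivable.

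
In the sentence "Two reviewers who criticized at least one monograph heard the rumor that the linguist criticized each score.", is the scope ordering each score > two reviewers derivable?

*each score* occurs within the complex NP *the rumor that the linguist criticized each score*.
The Complex NP Constraint bars QR out of the complement clause of a noun.
So *each score* cannot raise to a position above *two reviewers*.

No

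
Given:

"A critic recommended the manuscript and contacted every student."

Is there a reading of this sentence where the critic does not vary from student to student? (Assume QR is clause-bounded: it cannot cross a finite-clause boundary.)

Yes

This is the *a critic* > *every student* reading.
That is the surface-scope ordering, which is always one of the available readings — island constraints only ever restrict inverse scope.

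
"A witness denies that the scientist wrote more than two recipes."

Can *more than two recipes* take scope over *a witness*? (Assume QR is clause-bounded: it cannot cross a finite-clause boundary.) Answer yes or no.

No

The DP *more than two recipes* is contained in the finite complement clause *that the scientist wrote more than two recipes*.
Given the clause-boundedness assumption, QR cannot cross the finite CP into the matrix.
So *more than two recipes* cannot raise to a position above *a witness*.
(Only the surface reading survives: one fixed witness with respect to all the relevant recipes.)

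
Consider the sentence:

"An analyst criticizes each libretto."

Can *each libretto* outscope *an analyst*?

*an analyst* and *each libretto* are co-arguments of the matrix verb, with nothing but a clause-internal boundary between them.
With no island boundary between them, the object can take inverse scope over the subject via ordinary QR within the clause.
The sentence is scopally ambiguous between *an analyst* > *each libretto* and *each libretto* > *an analyst*.

Yes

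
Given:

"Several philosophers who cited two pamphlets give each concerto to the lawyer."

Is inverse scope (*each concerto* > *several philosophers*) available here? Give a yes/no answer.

The relative clause *who cited two pamphlets* modifies *several philosophers*, but *each concerto* is not inside that relative clause — it is an argument of the matrix verb.
Nothing blocks QR of the lower DP to a position above the higher one, so inverse scope is available.

Yes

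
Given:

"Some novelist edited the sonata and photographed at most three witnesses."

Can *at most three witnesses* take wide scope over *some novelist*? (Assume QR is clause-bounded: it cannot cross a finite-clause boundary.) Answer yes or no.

No

*at most three witnesses* is embedded in one conjunct of the coordinate structure (*photographed at most three witnesses*).
Coordinate structures are islands for non-across-the-board movement, QR included.
Hence only narrow scope for *at most three witnesses* (under *some novelist*) survives.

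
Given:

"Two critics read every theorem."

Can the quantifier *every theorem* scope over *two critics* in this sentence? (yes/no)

*two critics* and *every theorem* are co-arguments of the matrix verb, with nothing but a clause-internal boundary between them.
No island intervenes, so both surface and inverse scope are derivable.

Yes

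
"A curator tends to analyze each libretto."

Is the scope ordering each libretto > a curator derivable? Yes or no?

Yes

The matrix predicate is a raising verb, whose infinitival complement is not a scope island — *each libretto* can QR into the matrix clause.
Nothing blocks QR of the lower DP to a position above the higher one, so inverse scope is available.
Both orderings are possible: *a curator* > *each libretto* and *each libretto* > *a curator*.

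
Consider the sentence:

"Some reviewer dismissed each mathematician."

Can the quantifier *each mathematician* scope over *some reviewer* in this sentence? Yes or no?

Yes

Both DPs are arguments of the same predicate; there is no clause or island boundary between them.
Ordinary QR to a clause-peripheral position gives the wide-scope LF for the lower DP.
Both orderings are possible: *some reviewer* > *each mathematician* and *each mathematician* > *some reviewer*.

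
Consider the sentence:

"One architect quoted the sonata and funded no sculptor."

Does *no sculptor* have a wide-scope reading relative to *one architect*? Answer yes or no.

No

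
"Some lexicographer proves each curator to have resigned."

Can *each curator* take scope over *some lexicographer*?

Yes

The ECM infinitive is scope-transparent — *each curator* is free to raise above *some lexicographer*.
Since no island is crossed, the inverse ordering is licensed alongside surface scope.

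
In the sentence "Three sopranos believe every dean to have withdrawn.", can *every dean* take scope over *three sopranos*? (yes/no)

Yes

ECM infinitives lack a CP barrier, so *every dean* can QR over the matrix subject *three sopranos*.
Since no island is crossed, the inverse ordering is licensed alongside surface scope.
Both orderings are possible: *three sopranos* > *every dean* and *every dean* > *three sopranos*.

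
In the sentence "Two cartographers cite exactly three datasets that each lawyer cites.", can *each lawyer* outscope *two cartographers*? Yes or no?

*each lawyer* occurs within the relative clause *that each lawyer cites* modifying *exactly three datasets*.
Relative clauses are scope islands: a quantifier cannot QR out of a relative clause to take scope in the matrix clause.
So *each lawyer* cannot raise to a position above *two cartographers*.

No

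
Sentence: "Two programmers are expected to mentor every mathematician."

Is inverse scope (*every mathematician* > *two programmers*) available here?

Yes

The matrix predicate is a raising verb, whose infinitival complement is not a scope island — *every mathematician* can QR into the matrix clause.
Nothing blocks QR of the lower DP to a position above the higher one, so inverse scope is available.
Both orderings are possible: *two programmers* > *every mathematician* and *every mathematician* > *two programmers*.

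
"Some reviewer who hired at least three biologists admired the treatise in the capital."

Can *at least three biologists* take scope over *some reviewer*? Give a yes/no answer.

No

*at least three biologists* sits inside the relative clause *who hired at least three biologists*.
Relative clauses block scope extraction: QR cannot target a position outside the modified NP.
So *at least three biologists* cannot raise to a position above *some reviewer*.
(Only the surface reading survives: one fixed reviewer with respect to all the relevant biologists.)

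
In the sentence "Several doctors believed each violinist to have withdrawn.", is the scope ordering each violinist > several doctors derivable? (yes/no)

This is an ECM construction: *each violinist* is the infinitival subject, Case-marked by the matrix verb, and the infinitive is transparent for QR.
Ordinary QR to a clause-peripheral position gives the wide-scope LF for the lower DP.

Yes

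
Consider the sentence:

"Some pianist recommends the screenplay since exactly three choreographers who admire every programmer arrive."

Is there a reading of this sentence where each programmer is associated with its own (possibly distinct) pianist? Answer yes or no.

No

This is the *every programmer* > *some pianist* reading.
*every programmer* occurs within the relative clause *who admire every programmer*, which is itself inside the adjunct *since exactly three choreographers who admire every programmer arrive*.
Both the relative clause and the enclosing adjunct are scope islands; QR cannot cross either.
Hence only narrow scope for *every programmer* (under *some pianist*) survives.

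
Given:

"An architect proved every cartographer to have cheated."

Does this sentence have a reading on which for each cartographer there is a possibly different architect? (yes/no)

Yes

The described interpretation is the *every cartographer* > *an architect* scoping.
The ECM infinitive is scope-transparent — *every cartographer* is free to raise above *an architect*.
QR within a single clause is free, so the lower quantifier may take scope over the higher one.
The sentence is scopally ambiguous between *an architect* > *every cartographer* and *every cartographer* > *an architect*.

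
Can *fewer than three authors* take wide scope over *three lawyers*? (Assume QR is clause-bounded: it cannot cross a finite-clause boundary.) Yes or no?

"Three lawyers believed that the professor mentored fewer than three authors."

*fewer than three authors* occurs within the finite complement clause *that the professor mentored fewer than three authors*.
QR is clause-bounded, so the finite complement is a scope island for the embedded quantifier.
The inverse ordering *fewer than three authors* > *three lawyers* is therefore underivable.

No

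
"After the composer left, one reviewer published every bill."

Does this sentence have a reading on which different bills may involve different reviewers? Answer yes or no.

This is the *every bill* > *one reviewer* reading.
The adjunct clause does not contain *every bill*, which is the matrix object.
Nothing blocks QR of the lower DP to a position above the higher one, so inverse scope is available.

Yes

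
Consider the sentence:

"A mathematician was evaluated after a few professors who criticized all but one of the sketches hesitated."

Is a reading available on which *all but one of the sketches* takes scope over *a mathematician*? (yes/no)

Structurally, *all but one of the sketches* is inside the relative clause *who criticized all but one of the sketches*, which is itself inside the adjunct *after a few professors who criticized all but one of the sketches hesitated*.
Even if one barrier were somehow void, the other would still block QR.
So the wide-scope reading for *all but one of the sketches* is blocked.

No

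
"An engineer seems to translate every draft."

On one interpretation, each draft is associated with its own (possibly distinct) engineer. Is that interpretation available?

Yes

The paraphrase describes the scope ordering *every draft* > *an engineer*.
*every draft* is inside a raising infinitive, which is transparent to QR (no CP barrier), so it behaves as a matrix argument.
No island intervenes, so both surface and inverse scope are derivable.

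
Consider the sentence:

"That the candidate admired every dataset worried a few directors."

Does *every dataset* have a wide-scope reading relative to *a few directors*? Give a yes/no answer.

*every dataset* sits inside the sentential subject *that the candidate admired every dataset*.
Sentential subjects are islands: a quantifier inside the subject clause cannot raise over the matrix predicate.
So *every dataset* cannot raise to a position above *a few directors*.

No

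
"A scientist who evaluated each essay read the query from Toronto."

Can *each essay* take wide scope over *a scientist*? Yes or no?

No

*each essay* is embedded in the relative clause *who evaluated each essay*.
Relative clauses block scope extraction: QR cannot target a position outside the modified NP.
Hence only narrow scope for *each essay* (under *a scientist*) survives.
(Only the surface reading survives: one fixed scientist with respect to all the relevant essays.)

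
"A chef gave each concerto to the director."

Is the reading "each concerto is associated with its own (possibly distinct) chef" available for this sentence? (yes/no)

Yes

The described interpretation is the *each concerto* > *a chef* scoping.
*a chef* and *each concerto* are co-arguments of the matrix verb, with nothing but a clause-internal boundary between them.
Nothing blocks QR of the lower DP to a position above the higher one, so inverse scope is available.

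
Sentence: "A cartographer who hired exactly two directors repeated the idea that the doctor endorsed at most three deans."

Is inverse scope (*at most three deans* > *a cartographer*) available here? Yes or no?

*at most three deans* occurs within the complex NP *the idea that the doctor endorsed at most three deans*.
The Complex NP Constraint bars QR out of the complement clause of a noun.
So the wide-scope reading for *at most three deans* is blocked.
(Only the surface reading survives: one fixed cartographer with respect to all the relevant deans.)

No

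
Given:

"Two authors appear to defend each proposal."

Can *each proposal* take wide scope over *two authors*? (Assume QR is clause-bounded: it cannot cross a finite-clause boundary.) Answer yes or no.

*each proposal* is the object of the infinitival complement of a raising predicate; raising infinitives are transparent for QR, so the two DPs are in effect clausemates.
No island intervenes, so both surface and inverse scope are derivable.

Yes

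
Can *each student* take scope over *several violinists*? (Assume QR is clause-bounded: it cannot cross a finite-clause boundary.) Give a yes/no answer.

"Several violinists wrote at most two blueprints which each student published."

No

Structurally, *each student* is inside the relative clause *which each student published* modifying *at most two blueprints*.
Relative clauses are scope islands: a quantifier cannot QR out of a relative clause to take scope in the matrix clause.
So *each student* cannot raise to a position above *several violinists*.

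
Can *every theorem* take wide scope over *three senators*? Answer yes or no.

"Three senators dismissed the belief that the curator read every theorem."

No

*every theorem* sits inside the complex NP *the belief that the curator read every theorem*.
A that-clause complement to a noun is an island; QR cannot cross the NP boundary.
The inverse ordering *every theorem* > *three senators* is therefore underivable.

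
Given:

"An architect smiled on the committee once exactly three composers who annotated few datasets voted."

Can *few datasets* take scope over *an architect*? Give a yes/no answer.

No

*few datasets* sits inside the relative clause *who annotated few datasets*, which is itself inside the adjunct *once exactly three composers who annotated few datasets voted*.
Nested islands: the RC island is itself inside an adjunct island, so wide scope is doubly excluded.
*few datasets* is confined to the island and cannot take scope over *an architect*.
(Only the surface reading survives: one fixed architect with respect to all the relevant datasets.)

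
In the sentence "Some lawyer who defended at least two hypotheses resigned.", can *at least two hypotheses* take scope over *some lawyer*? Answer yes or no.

*at least two hypotheses* is embedded in the relative clause *who defended at least two hypotheses*.
Quantifiers inside a relative clause are trapped there; the RC boundary blocks QR.
So *at least two hypotheses* cannot raise high enough to outscope *some lawyer*; only the surface ordering *some lawyer* > *at least two hypotheses* is available.

No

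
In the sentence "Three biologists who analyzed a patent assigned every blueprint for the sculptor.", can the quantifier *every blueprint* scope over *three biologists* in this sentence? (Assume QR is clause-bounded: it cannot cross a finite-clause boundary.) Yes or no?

Yes

*every blueprint* is a matrix argument; only *three biologists* is modified by the relative clause *who analyzed a patent*, so the RC island is irrelevant to the target quantifier.
QR within a single clause is free, so the lower quantifier may take scope over the higher one.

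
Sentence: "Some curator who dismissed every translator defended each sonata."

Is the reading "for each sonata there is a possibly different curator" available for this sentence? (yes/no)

Yes

This is the *each sonata* > *some curator* reading.
The RC *who dismissed every translator* is an island, but *each sonata* is not inside it — it is the matrix object, a clausemate of *some curator*.
Clause-internal QR can adjoin the lower DP above the subject, yielding the inverse reading.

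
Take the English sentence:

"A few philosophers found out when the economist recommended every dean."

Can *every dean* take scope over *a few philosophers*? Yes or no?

No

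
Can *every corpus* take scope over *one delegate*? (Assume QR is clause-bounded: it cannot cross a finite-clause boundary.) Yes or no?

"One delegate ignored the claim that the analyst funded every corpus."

Structurally, *every corpus* is inside the complex NP *the claim that the analyst funded every corpus*.
The complex NP is opaque for QR — the quantifier is frozen inside the noun's complement.
So *every corpus* cannot raise high enough to outscope *one delegate*; only the surface ordering *one delegate* > *every corpus* is available.
(Only the surface reading survives: one fixed delegate with respect to all the relevant corpora.)

No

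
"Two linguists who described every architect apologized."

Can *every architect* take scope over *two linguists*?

No

The target quantifier *every architect* is part of the relative clause *who described every architect*.
A relative clause is a scope island — quantifier raising cannot cross its boundary.
*every architect* > *two linguists* would require crossing that boundary, which is illicit.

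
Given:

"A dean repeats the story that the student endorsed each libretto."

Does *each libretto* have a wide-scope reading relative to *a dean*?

*each libretto* sits inside the complex NP *the story that the student endorsed each libretto*.
Since the clause is the complement of a nominal head, the CNPC blocks scope extraction.
So *each libretto* cannot raise to a position above *a dean*.
(Only the surface reading survives: one fixed dean with respect to all the relevant librettos.)

No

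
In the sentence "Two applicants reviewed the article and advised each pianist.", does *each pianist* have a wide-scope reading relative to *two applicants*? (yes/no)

The target quantifier *each pianist* is part of one conjunct of the coordinate structure (*advised each pianist*).
Asymmetric QR out of one conjunct violates the Coordinate Structure Constraint.
So *each pianist* cannot raise high enough to outscope *two applicants*; only the surface ordering *two applicants* > *each pianist* is available.

No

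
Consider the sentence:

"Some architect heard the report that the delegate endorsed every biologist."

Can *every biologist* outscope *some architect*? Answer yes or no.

No

*every biologist* sits inside the complex NP *the report that the delegate endorsed every biologist*.
The Complex NP Constraint bars QR out of the complement clause of a noun.
*every biologist* is confined to the island and cannot take scope over *some architect*.
(Only the surface reading survives: one fixed architect with respect to all the relevant biologists.)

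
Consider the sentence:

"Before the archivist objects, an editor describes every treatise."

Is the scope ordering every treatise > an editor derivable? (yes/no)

Yes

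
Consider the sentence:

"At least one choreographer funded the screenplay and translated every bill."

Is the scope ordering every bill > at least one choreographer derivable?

No

*every bill* sits inside one conjunct of the coordinate structure (*translated every bill*).
The Coordinate Structure Constraint blocks movement (including QR) out of a single conjunct.
Hence only narrow scope for *every bill* (under *at least one choreographer*) survives.
(Only the surface reading survives: one fixed choreographer with respect to all the relevant bills.)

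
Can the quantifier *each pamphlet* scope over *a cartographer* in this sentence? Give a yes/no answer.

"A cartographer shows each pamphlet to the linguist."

Yes

*each pamphlet* and *a cartographer* are in the same minimal clause.
Ordinary QR to a clause-peripheral position gives the wide-scope LF for the lower DP.
The sentence is scopally ambiguous between *a cartographer* > *each pamphlet* and *each pamphlet* > *a cartographer*.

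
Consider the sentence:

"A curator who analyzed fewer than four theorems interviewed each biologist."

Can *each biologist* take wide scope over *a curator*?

Yes

*each biologist* sits in the matrix clause, not in the relative clause on *a curator*.
QR within a single clause is free, so the lower quantifier may take scope over the higher one.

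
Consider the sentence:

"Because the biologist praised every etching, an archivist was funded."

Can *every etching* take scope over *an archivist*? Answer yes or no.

No

The DP *every etching* is contained in the adjunct clause *because the biologist praised every etching*.
Adjuncts are opaque for quantifier raising; a quantifier in an adjunct stays inside it.
There is no licit LF on which *every etching* c-commands *an archivist*.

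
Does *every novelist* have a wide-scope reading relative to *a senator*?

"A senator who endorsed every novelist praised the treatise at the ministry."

No

Structurally, *every novelist* is inside the relative clause *who endorsed every novelist*.
Relative clauses block scope extraction: QR cannot target a position outside the modified NP.
So *every novelist* cannot raise to a position above *a senator*.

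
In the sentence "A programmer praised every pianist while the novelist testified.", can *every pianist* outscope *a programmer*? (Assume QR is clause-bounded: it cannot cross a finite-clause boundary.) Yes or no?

Yes

The adjunct island is irrelevant here — *every pianist* and *a programmer* are both in the matrix clause.
With no island boundary between them, the object can take inverse scope over the subject via ordinary QR within the clause.
Both orderings are possible: *a programmer* > *every pianist* and *every pianist* > *a programmer*.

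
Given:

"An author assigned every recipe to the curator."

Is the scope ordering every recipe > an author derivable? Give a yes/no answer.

Yes

*an author* and *every recipe* are co-arguments of the matrix verb, with nothing but a clause-internal boundary between them.
Nothing blocks QR of the lower DP to a position above the higher one, so inverse scope is available.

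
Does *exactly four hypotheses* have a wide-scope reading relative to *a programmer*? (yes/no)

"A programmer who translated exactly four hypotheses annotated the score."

The DP *exactly four hypotheses* is contained in the relative clause *who translated exactly four hypotheses*.
A relative clause is a scope island — quantifier raising cannot cross its boundary.
*exactly four hypotheses* > *a programmer* would require crossing that boundary, which is illicit.
(Only the surface reading survives: one fixed programmer with respect to all the relevant hypotheses.)

No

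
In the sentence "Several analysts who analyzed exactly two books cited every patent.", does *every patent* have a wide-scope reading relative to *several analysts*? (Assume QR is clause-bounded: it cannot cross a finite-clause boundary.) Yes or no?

Yes

*every patent* sits in the matrix clause, not in the relative clause on *several analysts*.
Since no island is crossed, the inverse ordering is licensed alongside surface scope.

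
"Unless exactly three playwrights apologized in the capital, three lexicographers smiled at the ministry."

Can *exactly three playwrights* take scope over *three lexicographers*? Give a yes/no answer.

The DP *exactly three playwrights* is contained in the adjunct clause *unless exactly three playwrights apologized in the capital*.
Scope out of an adjunct clause is unavailable: QR respects the adjunct-island constraint.
So the wide-scope reading for *exactly three playwrights* is blocked.

No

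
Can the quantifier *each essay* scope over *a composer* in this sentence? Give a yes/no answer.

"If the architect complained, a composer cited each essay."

Although there is an adjunct clause, *each essay* is in the main clause, not inside the adjunct.
QR within a single clause is free, so the lower quantifier may take scope over the higher one.

Yes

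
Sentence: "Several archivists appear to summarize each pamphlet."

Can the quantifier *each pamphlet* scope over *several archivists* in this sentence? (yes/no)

*each pamphlet* is inside a raising infinitive, which is transparent to QR (no CP barrier), so it behaves as a matrix argument.
Nothing blocks QR of the lower DP to a position above the higher one, so inverse scope is available.
The sentence is scopally ambiguous between *several archivists* > *each pamphlet* and *each pamphlet* > *several archivists*.

Yes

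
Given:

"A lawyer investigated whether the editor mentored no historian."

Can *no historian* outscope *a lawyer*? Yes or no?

No

Structurally, *no historian* is inside the embedded question *whether the editor mentored no historian*.
Embedded wh-clauses are opaque for QR, so the quantifier stays inside the question.
So the wide-scope reading for *no historian* is blocked.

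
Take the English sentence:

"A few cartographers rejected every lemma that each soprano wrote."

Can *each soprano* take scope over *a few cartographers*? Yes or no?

No

*each soprano* is embedded in the relative clause *that each soprano wrote* modifying *every lemma*.
Relative clauses block scope extraction: QR cannot target a position outside the modified NP.
The inverse ordering *each soprano* > *a few cartographers* is therefore underivable.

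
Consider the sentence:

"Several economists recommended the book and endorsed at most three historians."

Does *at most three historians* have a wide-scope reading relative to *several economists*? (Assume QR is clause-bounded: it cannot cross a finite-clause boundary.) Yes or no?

The DP *at most three historians* is contained in one conjunct of the coordinate structure (*endorsed at most three historians*).
Asymmetric QR out of one conjunct violates the Coordinate Structure Constraint.
The inverse ordering *at most three historians* > *several economists* is therefore underivable.

No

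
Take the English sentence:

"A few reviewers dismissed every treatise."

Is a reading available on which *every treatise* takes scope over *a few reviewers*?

*a few reviewers* and *every treatise* are co-arguments of the matrix verb, with nothing but a clause-internal boundary between them.
Ordinary QR to a clause-peripheral position gives the wide-scope LF for the lower DP.

Yes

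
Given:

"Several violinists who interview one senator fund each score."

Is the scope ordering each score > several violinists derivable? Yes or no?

Yes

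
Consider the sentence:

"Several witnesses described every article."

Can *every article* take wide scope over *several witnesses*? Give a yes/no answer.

*every article* is the matrix object and *several witnesses* the matrix subject; the two are clausemates.
QR within a single clause is free, so the lower quantifier may take scope over the higher one.
So *every article* > *several witnesses* is among the available readings.

Yes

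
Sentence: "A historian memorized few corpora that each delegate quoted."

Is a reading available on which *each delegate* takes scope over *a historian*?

No

Structurally, *each delegate* is inside the relative clause *that each delegate quoted* modifying *few corpora*.
Relative clauses are scope islands: a quantifier cannot QR out of a relative clause to take scope in the matrix clause.
*each delegate* is confined to the island and cannot take scope over *a historian*.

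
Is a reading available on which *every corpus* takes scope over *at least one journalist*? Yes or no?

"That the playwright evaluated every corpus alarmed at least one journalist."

The DP *every corpus* is contained in the sentential subject *that the playwright evaluated every corpus*.
Sentential subjects are islands: a quantifier inside the subject clause cannot raise over the matrix predicate.
So the wide-scope reading for *every corpus* is blocked.

No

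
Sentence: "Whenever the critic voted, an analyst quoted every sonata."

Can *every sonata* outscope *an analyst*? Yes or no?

The adjunct island is irrelevant here — *every sonata* and *an analyst* are both in the matrix clause.
Nothing blocks QR of the lower DP to a position above the higher one, so inverse scope is available.

Yes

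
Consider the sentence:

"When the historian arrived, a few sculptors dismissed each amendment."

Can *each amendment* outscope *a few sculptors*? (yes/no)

*each amendment* is a matrix argument; the adjunct is an island but the target quantifier is outside it.
Ordinary QR to a clause-peripheral position gives the wide-scope LF for the lower DP.

Yes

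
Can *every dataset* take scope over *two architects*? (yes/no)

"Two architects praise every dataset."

Yes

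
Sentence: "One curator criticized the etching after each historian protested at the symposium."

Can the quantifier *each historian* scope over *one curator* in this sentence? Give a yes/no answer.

*each historian* sits inside the adjunct clause *after each historian protested at the symposium*.
The adjunct-island constraint bars QR out of an adverbial clause.
*each historian* > *one curator* would require crossing that boundary, which is illicit.

No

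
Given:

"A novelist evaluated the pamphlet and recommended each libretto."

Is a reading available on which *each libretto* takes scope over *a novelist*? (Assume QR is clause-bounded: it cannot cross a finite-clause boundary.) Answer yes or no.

*each libretto* sits inside one conjunct of the coordinate structure (*recommended each libretto*).
A quantifier cannot raise out of one conjunct of a coordination across the whole coordinate structure — the CSC applies to QR.
So *each libretto* cannot raise to a position above *a novelist*.
(Only the surface reading survives: one fixed novelist with respect to all the relevant librettos.)

No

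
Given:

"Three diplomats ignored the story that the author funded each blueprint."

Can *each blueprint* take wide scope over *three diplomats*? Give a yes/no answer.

No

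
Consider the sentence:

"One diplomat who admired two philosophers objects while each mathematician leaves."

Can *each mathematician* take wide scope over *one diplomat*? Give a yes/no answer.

The target quantifier *each mathematician* is part of the adjunct clause *while each mathematician leaves*.
Adverbial clauses are not L-marked, so they are barriers for QR — the quantifier cannot escape the adjunct.
The inverse ordering *each mathematician* > *one diplomat* is therefore underivable.

No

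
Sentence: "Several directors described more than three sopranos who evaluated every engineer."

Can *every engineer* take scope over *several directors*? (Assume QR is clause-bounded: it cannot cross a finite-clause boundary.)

No

*every engineer* is embedded in the relative clause *who evaluated every engineer* modifying *more than three sopranos*.
QR out of a relative clause is ruled out by the relative-clause island constraint.
So the wide-scope reading for *every engineer* is blocked.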